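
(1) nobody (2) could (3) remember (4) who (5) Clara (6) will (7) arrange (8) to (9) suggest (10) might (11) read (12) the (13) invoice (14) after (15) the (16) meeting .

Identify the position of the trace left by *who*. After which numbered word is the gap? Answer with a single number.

9

In situ: Clara will arrange to suggest who might read the invoice after the meeting.
'who' is the subject of the clause embedded under 'suggest'. Wh-movement fronts it, leaving a gap right after 'suggest':
Nobody could remember who Clara will arrange to suggest ___ might read the invoice after the meeting.
'suggest' is word 9.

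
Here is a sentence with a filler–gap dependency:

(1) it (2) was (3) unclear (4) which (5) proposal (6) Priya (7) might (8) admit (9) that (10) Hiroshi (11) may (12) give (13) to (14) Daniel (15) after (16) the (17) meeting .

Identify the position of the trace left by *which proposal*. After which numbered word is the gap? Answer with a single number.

Before movement: Priya might admit that Hiroshi may give which proposal to Daniel after the meeting.
'which proposal' functions as the direct object of 'give'. Fronting leaves a gap immediately after 'give':
It was unclear which proposal Priya might admit that Hiroshi may give ___ to Daniel after the meeting.
'give' is word 12.

12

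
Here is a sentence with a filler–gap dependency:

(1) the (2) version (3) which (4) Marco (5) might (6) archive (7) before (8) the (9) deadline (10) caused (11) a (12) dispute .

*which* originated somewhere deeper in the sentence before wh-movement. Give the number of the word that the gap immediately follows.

The filler 'which' is interpreted as the direct object of 'archive'. Fronting leaves a gap immediately after 'archive':
The version which Marco might archive ___ before the deadline caused a dispute.
'archive' is word 6.

6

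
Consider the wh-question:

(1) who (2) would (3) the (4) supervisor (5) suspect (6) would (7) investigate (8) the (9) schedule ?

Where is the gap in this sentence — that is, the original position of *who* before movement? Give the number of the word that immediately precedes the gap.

Underlying clause: The supervisor would suspect who would investigate the schedule.
'who' functions as the subject of the clause embedded under 'suspect'. Wh-movement fronts it, leaving a gap right after 'suspect':
Who would the supervisor suspect ___ would investigate the schedule?
'suspect' is word 5.

5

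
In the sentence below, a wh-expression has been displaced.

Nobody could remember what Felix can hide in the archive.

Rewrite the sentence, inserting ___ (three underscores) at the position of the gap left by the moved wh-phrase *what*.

Nobody could remember what Felix can hide ___ in the archive.

In situ: Felix can hide what in the archive.
The filler 'what' is interpreted as the direct object of 'hide'. The gap is right after 'hide'.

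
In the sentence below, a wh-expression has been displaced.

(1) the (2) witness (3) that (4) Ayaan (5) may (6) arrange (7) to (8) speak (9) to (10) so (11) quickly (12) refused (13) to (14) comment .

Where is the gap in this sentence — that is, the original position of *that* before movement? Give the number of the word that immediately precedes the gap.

9

'that' functions as the object of the preposition 'to'. Wh-movement fronts it, leaving a gap right after 'to':
The witness that Ayaan may arrange to speak to ___ so quickly refused to comment.
'to' is word 9.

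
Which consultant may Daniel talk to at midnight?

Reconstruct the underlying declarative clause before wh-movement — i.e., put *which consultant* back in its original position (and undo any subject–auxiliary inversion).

Daniel may talk to which consultant at midnight.

'which consultant' functions as the object of the preposition 'to'. Fronting leaves a gap immediately after 'to':
Which consultant may Daniel talk to ___ at midnight?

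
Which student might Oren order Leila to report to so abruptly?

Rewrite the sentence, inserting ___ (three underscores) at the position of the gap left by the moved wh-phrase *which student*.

Which student might Oren order Leila to report to ___ so abruptly?

Pre-movement form: Oren might order Leila to report to which student so abruptly.
'which student' is the object of the preposition 'to'. The gap is right after 'to'.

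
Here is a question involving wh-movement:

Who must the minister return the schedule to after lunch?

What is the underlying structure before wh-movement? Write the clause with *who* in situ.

The minister must return the schedule to who after lunch.

'who' functions as the object of the preposition 'to' (recipient of 'return'). Wh-movement fronts it, leaving a gap right after 'to':
Who must the minister return the schedule to ___ after lunch?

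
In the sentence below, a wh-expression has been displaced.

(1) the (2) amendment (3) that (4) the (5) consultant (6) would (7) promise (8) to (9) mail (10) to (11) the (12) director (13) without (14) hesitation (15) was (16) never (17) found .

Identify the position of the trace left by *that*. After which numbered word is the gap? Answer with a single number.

9

The filler 'that' is interpreted as the direct object of 'mail'. Wh-movement fronts it, leaving a gap right after 'mail':
The amendment that the consultant would promise to mail ___ to the director without hesitation was never found.
'mail' is word 9.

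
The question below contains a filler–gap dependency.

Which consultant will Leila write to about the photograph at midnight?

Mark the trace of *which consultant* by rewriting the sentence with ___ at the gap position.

Pre-movement form: Leila will write to which consultant about the photograph at midnight.
The filler 'which consultant' is interpreted as the object of the preposition 'to'. The gap is right after 'to'.

Which consultant will Leila write to ___ about the photograph at midnight?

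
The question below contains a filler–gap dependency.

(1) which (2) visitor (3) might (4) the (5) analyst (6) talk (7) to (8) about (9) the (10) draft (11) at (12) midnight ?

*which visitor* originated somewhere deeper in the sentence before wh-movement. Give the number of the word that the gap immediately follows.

7

In situ: The analyst might talk to which visitor about the draft at midnight.
The filler 'which visitor' is interpreted as the object of the preposition 'to'. Fronting leaves a gap immediately after 'to':
Which visitor might the analyst talk to ___ about the draft at midnight?
'to' is word 7.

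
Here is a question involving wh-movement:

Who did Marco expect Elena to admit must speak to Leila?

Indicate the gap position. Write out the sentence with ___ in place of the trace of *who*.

Who did Marco expect Elena to admit ___ must speak to Leila?

Before movement: Marco did expect Elena to admit who must speak to Leila.
'who' functions as the subject of the clause embedded under 'admit'. The gap is right after 'admit'.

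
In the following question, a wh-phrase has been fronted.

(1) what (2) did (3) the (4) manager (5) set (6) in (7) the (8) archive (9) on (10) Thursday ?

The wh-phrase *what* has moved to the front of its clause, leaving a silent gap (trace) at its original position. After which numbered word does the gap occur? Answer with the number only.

Before movement: The manager did set what in the archive on Thursday.
'what' functions as the direct object of 'set'. It moves to the left edge, and the trace sits right after 'set':
What did the manager set ___ in the archive on Thursday?
'set' is word 5.

5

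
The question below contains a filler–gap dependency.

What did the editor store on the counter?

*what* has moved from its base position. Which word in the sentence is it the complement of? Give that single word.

store

Underlying clause: The editor did store what on the counter.
The filler 'what' is interpreted as the direct object of 'store'. It moves to the left edge, and the trace sits right after 'store':
What did the editor store ___ on the counter?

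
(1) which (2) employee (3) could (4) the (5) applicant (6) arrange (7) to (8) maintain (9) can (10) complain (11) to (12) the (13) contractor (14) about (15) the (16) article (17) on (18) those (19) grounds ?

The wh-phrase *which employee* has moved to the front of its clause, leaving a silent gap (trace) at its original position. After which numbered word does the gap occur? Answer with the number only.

Pre-movement form: The applicant could arrange to maintain which employee can complain to the contractor about the article on those grounds.
'which employee' is the subject of the clause embedded under 'maintain'. It moves to the left edge, and the trace sits right after 'maintain':
Which employee could the applicant arrange to maintain ___ can complain to the contractor about the article on those grounds?
'maintain' is word 8.

8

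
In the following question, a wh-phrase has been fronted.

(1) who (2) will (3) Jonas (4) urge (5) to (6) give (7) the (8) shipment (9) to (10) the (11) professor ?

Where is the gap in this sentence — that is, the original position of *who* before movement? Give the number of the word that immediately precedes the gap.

4

Pre-movement form: Jonas will urge who to give the shipment to the professor.
'who' functions as the direct object of 'urge'. It moves to the left edge, and the trace sits right after 'urge':
Who will Jonas urge ___ to give the shipment to the professor?
'urge' is word 4.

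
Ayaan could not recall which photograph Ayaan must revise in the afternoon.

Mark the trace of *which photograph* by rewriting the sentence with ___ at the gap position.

Ayaan could not recall which photograph Ayaan must revise ___ in the afternoon.

In situ: Ayaan must revise which photograph in the afternoon.
The filler 'which photograph' is interpreted as the direct object of 'revise'. The gap is right after 'revise'.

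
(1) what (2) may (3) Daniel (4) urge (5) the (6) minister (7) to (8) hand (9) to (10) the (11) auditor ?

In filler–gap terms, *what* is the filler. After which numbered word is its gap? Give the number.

8

Pre-movement form: Daniel may urge the minister to hand what to the auditor.
'what' is the direct object of 'hand'. Wh-movement fronts it, leaving a gap right after 'hand':
What may Daniel urge the minister to hand ___ to the auditor?
'hand' is word 8.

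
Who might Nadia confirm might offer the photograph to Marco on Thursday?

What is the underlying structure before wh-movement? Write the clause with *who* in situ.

Nadia might confirm who might offer the photograph to Marco on Thursday.

'who' is the subject of the clause embedded under 'confirm'. Wh-movement fronts it, leaving a gap right after 'confirm':
Who might Nadia confirm ___ might offer the photograph to Marco on Thursday?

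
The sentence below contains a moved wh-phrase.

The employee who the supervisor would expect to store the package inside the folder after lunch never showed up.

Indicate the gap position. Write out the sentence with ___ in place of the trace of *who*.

The employee who the supervisor would expect ___ to store the package inside the folder after lunch never showed up.

'who' is the direct object of 'expect'. The gap is right after 'expect'.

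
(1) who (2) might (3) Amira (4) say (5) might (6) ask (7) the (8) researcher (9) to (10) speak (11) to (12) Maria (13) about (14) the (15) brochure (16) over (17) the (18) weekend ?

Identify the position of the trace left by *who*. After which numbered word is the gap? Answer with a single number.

4

In situ: Amira might say who might ask the researcher to speak to Maria about the brochure over the weekend.
'who' is the subject of the clause embedded under 'say'. Fronting leaves a gap immediately after 'say':
Who might Amira say ___ might ask the researcher to speak to Maria about the brochure over the weekend?
'say' is word 4.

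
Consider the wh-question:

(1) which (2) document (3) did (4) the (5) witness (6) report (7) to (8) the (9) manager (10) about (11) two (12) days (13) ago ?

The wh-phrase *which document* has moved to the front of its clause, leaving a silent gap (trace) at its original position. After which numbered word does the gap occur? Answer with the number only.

10

Pre-movement form: The witness did report to the manager about which document two days ago.
The filler 'which document' is interpreted as the object of the preposition 'about'. Fronting leaves a gap immediately after 'about':
Which document did the witness report to the manager about ___ two days ago?
'about' is word 10.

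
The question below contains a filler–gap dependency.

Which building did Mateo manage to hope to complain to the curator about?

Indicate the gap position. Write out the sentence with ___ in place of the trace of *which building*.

In situ: Mateo did manage to hope to complain to the curator about which building.
'which building' functions as the object of the preposition 'about'. The gap is right after 'about'.

Which building did Mateo manage to hope to complain to the curator about ___?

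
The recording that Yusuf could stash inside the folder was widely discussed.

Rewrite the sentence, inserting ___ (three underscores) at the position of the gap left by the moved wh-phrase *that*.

'that' is the direct object of 'stash'. The gap is right after 'stash'.

The recording that Yusuf could stash ___ inside the folder was widely discussed.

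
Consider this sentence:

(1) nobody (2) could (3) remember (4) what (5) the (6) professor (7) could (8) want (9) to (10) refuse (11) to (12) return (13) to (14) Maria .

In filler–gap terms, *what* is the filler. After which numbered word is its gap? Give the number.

Before movement: The professor could want to refuse to return what to Maria.
'what' functions as the direct object of 'return'. Fronting leaves a gap immediately after 'return':
Nobody could remember what the professor could want to refuse to return ___ to Maria.
'return' is word 12.

12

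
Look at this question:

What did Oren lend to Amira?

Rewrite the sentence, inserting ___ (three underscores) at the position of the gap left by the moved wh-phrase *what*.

Before movement: Oren did lend what to Amira.
The filler 'what' is interpreted as the direct object of 'lend'. The gap is right after 'lend'.

What did Oren lend ___ to Amira?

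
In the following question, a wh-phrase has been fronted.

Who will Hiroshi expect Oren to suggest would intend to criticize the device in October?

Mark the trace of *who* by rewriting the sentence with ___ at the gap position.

Who will Hiroshi expect Oren to suggest ___ would intend to criticize the device in October?

Before movement: Hiroshi will expect Oren to suggest who would intend to criticize the device in October.
The filler 'who' is interpreted as the subject of the clause embedded under 'suggest'. The gap is right after 'suggest'.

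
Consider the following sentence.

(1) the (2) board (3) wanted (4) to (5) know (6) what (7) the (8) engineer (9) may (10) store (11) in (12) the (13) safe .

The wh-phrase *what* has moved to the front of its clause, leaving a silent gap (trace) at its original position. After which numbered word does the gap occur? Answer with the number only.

10

Pre-movement form: The engineer may store what in the safe.
The filler 'what' is interpreted as the direct object of 'store'. Fronting leaves a gap immediately after 'store':
The board wanted to know what the engineer may store ___ in the safe.
'store' is word 10.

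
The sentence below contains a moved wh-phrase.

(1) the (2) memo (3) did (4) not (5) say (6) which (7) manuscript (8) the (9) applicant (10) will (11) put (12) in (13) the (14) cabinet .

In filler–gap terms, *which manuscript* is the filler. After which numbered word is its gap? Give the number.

11

Pre-movement form: The applicant will put which manuscript in the cabinet.
'which manuscript' functions as the direct object of 'put'. Fronting leaves a gap immediately after 'put':
The memo did not say which manuscript the applicant will put ___ in the cabinet.
'put' is word 11.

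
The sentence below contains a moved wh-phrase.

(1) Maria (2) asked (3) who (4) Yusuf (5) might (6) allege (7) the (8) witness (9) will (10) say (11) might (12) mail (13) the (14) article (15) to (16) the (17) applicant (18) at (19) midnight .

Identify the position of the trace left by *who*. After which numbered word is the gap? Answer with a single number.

10

Underlying clause: Yusuf might allege the witness will say who might mail the article to the applicant at midnight.
'who' functions as the subject of the clause embedded under 'say'. Wh-movement fronts it, leaving a gap right after 'say':
Maria asked who Yusuf might allege the witness will say ___ might mail the article to the applicant at midnight.
'say' is word 10.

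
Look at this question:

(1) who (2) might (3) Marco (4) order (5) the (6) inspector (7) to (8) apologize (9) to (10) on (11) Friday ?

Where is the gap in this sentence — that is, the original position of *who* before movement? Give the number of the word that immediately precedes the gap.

9

In situ: Marco might order the inspector to apologize to who on Friday.
'who' is the object of the preposition 'to'. Fronting leaves a gap immediately after 'to':
Who might Marco order the inspector to apologize to ___ on Friday?
'to' is word 9.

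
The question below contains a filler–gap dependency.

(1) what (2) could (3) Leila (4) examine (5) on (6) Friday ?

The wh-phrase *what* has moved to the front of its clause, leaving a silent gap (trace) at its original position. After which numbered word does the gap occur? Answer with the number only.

Underlying clause: Leila could examine what on Friday.
The filler 'what' is interpreted as the direct object of 'examine'. Wh-movement fronts it, leaving a gap right after 'examine':
What could Leila examine ___ on Friday?
'examine' is word 4.

4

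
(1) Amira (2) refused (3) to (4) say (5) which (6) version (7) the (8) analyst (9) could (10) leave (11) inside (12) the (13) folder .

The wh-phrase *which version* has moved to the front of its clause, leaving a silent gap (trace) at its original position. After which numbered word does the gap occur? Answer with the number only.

10

Underlying clause: The analyst could leave which version inside the folder.
'which version' is the direct object of 'leave'. Fronting leaves a gap immediately after 'leave':
Amira refused to say which version the analyst could leave ___ inside the folder.
'leave' is word 10.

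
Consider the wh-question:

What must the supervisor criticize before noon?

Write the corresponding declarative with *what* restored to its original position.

The supervisor must criticize what before noon.

'what' functions as the direct object of 'criticize'. Fronting leaves a gap immediately after 'criticize':
What must the supervisor criticize ___ before noon?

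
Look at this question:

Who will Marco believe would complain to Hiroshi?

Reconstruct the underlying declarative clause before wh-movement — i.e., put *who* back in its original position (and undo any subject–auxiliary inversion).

Marco will believe who would complain to Hiroshi.

'who' is the subject of the clause embedded under 'believe'. Wh-movement fronts it, leaving a gap right after 'believe':
Who will Marco believe ___ would complain to Hiroshi?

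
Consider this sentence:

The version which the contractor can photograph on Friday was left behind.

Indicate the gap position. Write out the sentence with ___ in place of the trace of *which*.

The filler 'which' is interpreted as the direct object of 'photograph'. The gap is right after 'photograph'.

The version which the contractor can photograph ___ on Friday was left behind.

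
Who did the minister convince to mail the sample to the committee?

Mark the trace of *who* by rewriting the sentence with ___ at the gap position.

In situ: The minister did convince who to mail the sample to the committee.
'who' is the direct object of 'convince'. The gap is right after 'convince'.

Who did the minister convince ___ to mail the sample to the committee?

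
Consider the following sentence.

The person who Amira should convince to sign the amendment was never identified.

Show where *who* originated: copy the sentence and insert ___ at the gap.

'who' functions as the direct object of 'convince'. The gap is right after 'convince'.

The person who Amira should convince ___ to sign the amendment was never identified.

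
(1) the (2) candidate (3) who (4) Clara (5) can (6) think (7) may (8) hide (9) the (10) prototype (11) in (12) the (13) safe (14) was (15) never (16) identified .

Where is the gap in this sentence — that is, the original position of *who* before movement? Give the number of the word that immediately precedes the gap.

6

'who' is the subject of the clause embedded under 'think'. Wh-movement fronts it, leaving a gap right after 'think':
The candidate who Clara can think ___ may hide the prototype in the safe was never identified.
'think' is word 6.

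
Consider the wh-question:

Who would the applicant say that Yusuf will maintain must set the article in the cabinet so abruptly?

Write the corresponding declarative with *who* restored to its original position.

The applicant would say that Yusuf will maintain who must set the article in the cabinet so abruptly.

The filler 'who' is interpreted as the subject of the clause embedded under 'maintain'. Wh-movement fronts it, leaving a gap right after 'maintain':
Who would the applicant say that Yusuf will maintain ___ must set the article in the cabinet so abruptly?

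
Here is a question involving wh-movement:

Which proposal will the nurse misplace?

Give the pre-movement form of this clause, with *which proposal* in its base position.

'which proposal' functions as the direct object of 'misplace'. Wh-movement fronts it, leaving a gap right after 'misplace':
Which proposal will the nurse misplace ___?

The nurse will misplace which proposal.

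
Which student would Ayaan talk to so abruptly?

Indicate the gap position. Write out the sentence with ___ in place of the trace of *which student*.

Which student would Ayaan talk to ___ so abruptly?

In situ: Ayaan would talk to which student so abruptly.
The filler 'which student' is interpreted as the object of the preposition 'to'. The gap is right after 'to'.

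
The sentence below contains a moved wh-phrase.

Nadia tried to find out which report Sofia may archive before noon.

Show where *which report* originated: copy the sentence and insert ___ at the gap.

Pre-movement form: Sofia may archive which report before noon.
'which report' functions as the direct object of 'archive'. The gap is right after 'archive'.

Nadia tried to find out which report Sofia may archive ___ before noon.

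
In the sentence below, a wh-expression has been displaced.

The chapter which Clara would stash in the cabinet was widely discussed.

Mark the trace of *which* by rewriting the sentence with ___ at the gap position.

'which' is the direct object of 'stash'. The gap is right after 'stash'.

The chapter which Clara would stash ___ in the cabinet was widely discussed.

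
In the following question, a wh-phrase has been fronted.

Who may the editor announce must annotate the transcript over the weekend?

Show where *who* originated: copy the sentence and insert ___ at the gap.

In situ: The editor may announce who must annotate the transcript over the weekend.
'who' is the subject of the clause embedded under 'announce'. The gap is right after 'announce'.

Who may the editor announce ___ must annotate the transcript over the weekend?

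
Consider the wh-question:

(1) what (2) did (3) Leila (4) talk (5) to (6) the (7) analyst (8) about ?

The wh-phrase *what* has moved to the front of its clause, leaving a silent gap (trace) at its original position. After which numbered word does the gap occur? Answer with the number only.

Before movement: Leila did talk to the analyst about what.
'what' functions as the object of the preposition 'about'. Wh-movement fronts it, leaving a gap right after 'about':
What did Leila talk to the analyst about ___?
'about' is word 8.

8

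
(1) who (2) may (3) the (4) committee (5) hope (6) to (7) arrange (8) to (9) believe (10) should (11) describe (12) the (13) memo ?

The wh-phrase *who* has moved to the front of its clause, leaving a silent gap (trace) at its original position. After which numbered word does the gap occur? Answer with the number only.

9

In situ: The committee may hope to arrange to believe who should describe the memo.
'who' is the subject of the clause embedded under 'believe'. Fronting leaves a gap immediately after 'believe':
Who may the committee hope to arrange to believe ___ should describe the memo?
'believe' is word 9.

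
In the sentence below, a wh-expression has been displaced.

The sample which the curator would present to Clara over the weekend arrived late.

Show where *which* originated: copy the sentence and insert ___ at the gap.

'which' functions as the direct object of 'present'. The gap is right after 'present'.

The sample which the curator would present ___ to Clara over the weekend arrived late.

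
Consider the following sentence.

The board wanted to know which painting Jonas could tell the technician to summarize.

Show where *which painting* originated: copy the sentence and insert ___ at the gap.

Before movement: Jonas could tell the technician to summarize which painting.
The filler 'which painting' is interpreted as the direct object of 'summarize'. The gap is right after 'summarize'.

The board wanted to know which painting Jonas could tell the technician to summarize ___.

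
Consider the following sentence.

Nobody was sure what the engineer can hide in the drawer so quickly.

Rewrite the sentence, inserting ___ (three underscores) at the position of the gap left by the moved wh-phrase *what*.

Nobody was sure what the engineer can hide ___ in the drawer so quickly.

Pre-movement form: The engineer can hide what in the drawer so quickly.
The filler 'what' is interpreted as the direct object of 'hide'. The gap is right after 'hide'.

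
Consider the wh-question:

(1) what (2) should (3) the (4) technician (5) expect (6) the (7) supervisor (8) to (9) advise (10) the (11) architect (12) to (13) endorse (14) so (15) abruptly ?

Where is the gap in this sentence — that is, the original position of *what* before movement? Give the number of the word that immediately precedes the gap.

Before movement: The technician should expect the supervisor to advise the architect to endorse what so abruptly.
'what' functions as the direct object of 'endorse'. Fronting leaves a gap immediately after 'endorse':
What should the technician expect the supervisor to advise the architect to endorse ___ so abruptly?
'endorse' is word 13.

13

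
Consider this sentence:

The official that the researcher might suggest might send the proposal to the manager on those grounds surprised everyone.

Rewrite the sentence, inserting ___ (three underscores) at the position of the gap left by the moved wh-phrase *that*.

The official that the researcher might suggest ___ might send the proposal to the manager on those grounds surprised everyone.

'that' functions as the subject of the clause embedded under 'suggest'. The gap is right after 'suggest'.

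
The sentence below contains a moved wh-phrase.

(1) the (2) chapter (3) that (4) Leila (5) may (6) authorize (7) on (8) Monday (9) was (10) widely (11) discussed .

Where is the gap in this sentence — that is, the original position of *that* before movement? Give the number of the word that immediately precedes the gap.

The filler 'that' is interpreted as the direct object of 'authorize'. Fronting leaves a gap immediately after 'authorize':
The chapter that Leila may authorize ___ on Monday was widely discussed.
'authorize' is word 6.

6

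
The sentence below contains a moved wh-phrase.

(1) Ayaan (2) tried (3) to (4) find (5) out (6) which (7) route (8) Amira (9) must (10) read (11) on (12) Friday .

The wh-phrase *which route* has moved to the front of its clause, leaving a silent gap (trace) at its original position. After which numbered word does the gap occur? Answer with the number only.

10

In situ: Amira must read which route on Friday.
The filler 'which route' is interpreted as the direct object of 'read'. Wh-movement fronts it, leaving a gap right after 'read':
Ayaan tried to find out which route Amira must read ___ on Friday.
'read' is word 10.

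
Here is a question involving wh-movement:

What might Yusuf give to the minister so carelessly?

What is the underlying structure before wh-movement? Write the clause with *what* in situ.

'what' functions as the direct object of 'give'. Fronting leaves a gap immediately after 'give':
What might Yusuf give ___ to the minister so carelessly?

Yusuf might give what to the minister so carelessly.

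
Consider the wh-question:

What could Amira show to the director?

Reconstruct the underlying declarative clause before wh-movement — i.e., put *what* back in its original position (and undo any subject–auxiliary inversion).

The filler 'what' is interpreted as the direct object of 'show'. Wh-movement fronts it, leaving a gap right after 'show':
What could Amira show ___ to the director?

Amira could show what to the director.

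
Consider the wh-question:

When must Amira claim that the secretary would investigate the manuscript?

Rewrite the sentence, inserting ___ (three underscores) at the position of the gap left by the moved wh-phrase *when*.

When must Amira claim that the secretary would investigate the manuscript ___?

Pre-movement form: Amira must claim that the secretary would investigate the manuscript when.
The filler 'when' is interpreted as the temporal adjunct. The gap is right after 'manuscript'.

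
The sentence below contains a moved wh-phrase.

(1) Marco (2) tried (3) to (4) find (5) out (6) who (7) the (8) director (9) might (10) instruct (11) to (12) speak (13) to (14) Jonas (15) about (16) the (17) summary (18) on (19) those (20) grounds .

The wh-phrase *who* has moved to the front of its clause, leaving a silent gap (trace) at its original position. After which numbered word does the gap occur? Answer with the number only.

Before movement: The director might instruct who to speak to Jonas about the summary on those grounds.
'who' functions as the direct object of 'instruct'. Fronting leaves a gap immediately after 'instruct':
Marco tried to find out who the director might instruct ___ to speak to Jonas about the summary on those grounds.
'instruct' is word 10.

10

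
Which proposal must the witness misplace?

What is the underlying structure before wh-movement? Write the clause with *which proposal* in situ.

The witness must misplace which proposal.

'which proposal' is the direct object of 'misplace'. Fronting leaves a gap immediately after 'misplace':
Which proposal must the witness misplace ___?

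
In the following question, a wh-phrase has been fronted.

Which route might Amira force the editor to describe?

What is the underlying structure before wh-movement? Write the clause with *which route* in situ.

The filler 'which route' is interpreted as the direct object of 'describe'. Wh-movement fronts it, leaving a gap right after 'describe':
Which route might Amira force the editor to describe ___?

Amira might force the editor to describe which route.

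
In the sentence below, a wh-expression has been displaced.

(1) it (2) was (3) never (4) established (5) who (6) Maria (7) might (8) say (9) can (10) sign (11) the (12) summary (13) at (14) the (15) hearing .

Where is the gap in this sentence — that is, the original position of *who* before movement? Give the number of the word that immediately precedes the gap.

8

Underlying clause: Maria might say who can sign the summary at the hearing.
The filler 'who' is interpreted as the subject of the clause embedded under 'say'. Fronting leaves a gap immediately after 'say':
It was never established who Maria might say ___ can sign the summary at the hearing.
'say' is word 8.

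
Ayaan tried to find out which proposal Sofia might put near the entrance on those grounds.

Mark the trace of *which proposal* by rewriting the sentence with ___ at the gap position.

Ayaan tried to find out which proposal Sofia might put ___ near the entrance on those grounds.

In situ: Sofia might put which proposal near the entrance on those grounds.
'which proposal' functions as the direct object of 'put'. The gap is right after 'put'.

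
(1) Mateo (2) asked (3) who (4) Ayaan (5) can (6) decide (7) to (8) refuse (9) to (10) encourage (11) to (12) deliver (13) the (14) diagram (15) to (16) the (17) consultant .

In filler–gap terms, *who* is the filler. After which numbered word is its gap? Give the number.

Pre-movement form: Ayaan can decide to refuse to encourage who to deliver the diagram to the consultant.
The filler 'who' is interpreted as the direct object of 'encourage'. Wh-movement fronts it, leaving a gap right after 'encourage':
Mateo asked who Ayaan can decide to refuse to encourage ___ to deliver the diagram to the consultant.
'encourage' is word 10.

10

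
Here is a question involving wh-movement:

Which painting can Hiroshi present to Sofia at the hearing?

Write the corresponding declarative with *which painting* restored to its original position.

'which painting' functions as the direct object of 'present'. Wh-movement fronts it, leaving a gap right after 'present':
Which painting can Hiroshi present ___ to Sofia at the hearing?

Hiroshi can present which painting to Sofia at the hearing.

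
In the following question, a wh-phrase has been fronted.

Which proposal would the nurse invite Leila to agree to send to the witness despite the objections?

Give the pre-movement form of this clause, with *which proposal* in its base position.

The nurse would invite Leila to agree to send which proposal to the witness despite the objections.

The filler 'which proposal' is interpreted as the direct object of 'send'. It moves to the left edge, and the trace sits right after 'send':
Which proposal would the nurse invite Leila to agree to send ___ to the witness despite the objections?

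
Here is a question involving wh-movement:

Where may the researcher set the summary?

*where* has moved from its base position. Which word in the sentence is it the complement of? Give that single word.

Underlying clause: The researcher may set the summary where.
'where' functions as the locative complement of 'set'. It moves to the left edge, and the trace sits right after 'summary':
Where may the researcher set the summary ___?

set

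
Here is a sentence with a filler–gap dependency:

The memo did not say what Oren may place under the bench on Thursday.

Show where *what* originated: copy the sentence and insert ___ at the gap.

In situ: Oren may place what under the bench on Thursday.
The filler 'what' is interpreted as the direct object of 'place'. The gap is right after 'place'.

The memo did not say what Oren may place ___ under the bench on Thursday.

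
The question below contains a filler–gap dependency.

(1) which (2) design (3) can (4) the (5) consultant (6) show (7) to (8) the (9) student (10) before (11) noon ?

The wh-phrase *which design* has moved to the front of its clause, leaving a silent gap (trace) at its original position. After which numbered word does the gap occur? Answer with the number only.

In situ: The consultant can show which design to the student before noon.
'which design' is the direct object of 'show'. It moves to the left edge, and the trace sits right after 'show':
Which design can the consultant show ___ to the student before noon?
'show' is word 6.

6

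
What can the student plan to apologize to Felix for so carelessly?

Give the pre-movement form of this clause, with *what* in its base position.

'what' functions as the object of the preposition 'for'. Fronting leaves a gap immediately after 'for':
What can the student plan to apologize to Felix for ___ so carelessly?

The student can plan to apologize to Felix for what so carelessly.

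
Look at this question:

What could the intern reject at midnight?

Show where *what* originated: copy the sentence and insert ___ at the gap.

In situ: The intern could reject what at midnight.
'what' is the direct object of 'reject'. The gap is right after 'reject'.

What could the intern reject ___ at midnight?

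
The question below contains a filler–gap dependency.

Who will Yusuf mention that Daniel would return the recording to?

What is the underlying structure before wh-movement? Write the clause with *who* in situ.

Yusuf will mention that Daniel would return the recording to who.

'who' is the object of the preposition 'to' (recipient of 'return'). Wh-movement fronts it, leaving a gap right after 'to':
Who will Yusuf mention that Daniel would return the recording to ___?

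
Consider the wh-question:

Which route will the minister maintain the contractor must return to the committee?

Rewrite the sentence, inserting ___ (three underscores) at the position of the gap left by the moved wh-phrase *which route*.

Which route will the minister maintain the contractor must return ___ to the committee?

Pre-movement form: The minister will maintain the contractor must return which route to the committee.
'which route' functions as the direct object of 'return'. The gap is right after 'return'.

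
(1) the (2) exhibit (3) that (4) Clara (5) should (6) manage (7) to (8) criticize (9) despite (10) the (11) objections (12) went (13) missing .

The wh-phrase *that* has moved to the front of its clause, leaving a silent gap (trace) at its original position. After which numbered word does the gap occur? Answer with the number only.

8

The filler 'that' is interpreted as the direct object of 'criticize'. Fronting leaves a gap immediately after 'criticize':
The exhibit that Clara should manage to criticize ___ despite the objections went missing.
'criticize' is word 8.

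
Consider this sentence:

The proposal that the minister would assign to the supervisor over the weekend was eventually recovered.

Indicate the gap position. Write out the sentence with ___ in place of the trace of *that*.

'that' is the direct object of 'assign'. The gap is right after 'assign'.

The proposal that the minister would assign ___ to the supervisor over the weekend was eventually recovered.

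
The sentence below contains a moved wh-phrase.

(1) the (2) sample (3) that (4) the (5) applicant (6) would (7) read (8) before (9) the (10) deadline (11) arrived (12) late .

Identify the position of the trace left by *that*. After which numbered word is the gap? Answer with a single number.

7

'that' functions as the direct object of 'read'. It moves to the left edge, and the trace sits right after 'read':
The sample that the applicant would read ___ before the deadline arrived late.
'read' is word 7.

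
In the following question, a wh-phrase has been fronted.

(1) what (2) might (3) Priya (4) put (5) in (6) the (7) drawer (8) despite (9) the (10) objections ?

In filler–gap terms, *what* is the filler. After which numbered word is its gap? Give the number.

In situ: Priya might put what in the drawer despite the objections.
'what' functions as the direct object of 'put'. It moves to the left edge, and the trace sits right after 'put':
What might Priya put ___ in the drawer despite the objections?
'put' is word 4.

4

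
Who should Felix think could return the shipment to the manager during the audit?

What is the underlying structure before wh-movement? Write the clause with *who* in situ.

'who' is the subject of the clause embedded under 'think'. Fronting leaves a gap immediately after 'think':
Who should Felix think ___ could return the shipment to the manager during the audit?

Felix should think who could return the shipment to the manager during the audit.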